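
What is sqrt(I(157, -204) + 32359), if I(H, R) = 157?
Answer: 2*sqrt(8129) ≈ 180.32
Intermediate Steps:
sqrt(I(157, -204) + 32359) = sqrt(157 + 32359) = sqrt(32516) = 2*sqrt(8129)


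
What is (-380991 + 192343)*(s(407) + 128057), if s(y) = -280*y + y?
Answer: -2736150592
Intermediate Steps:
s(y) = -279*y
(-380991 + 192343)*(s(407) + 128057) = (-380991 + 192343)*(-279*407 + 128057) = -188648*(-113553 + 128057) = -188648*14504 = -2736150592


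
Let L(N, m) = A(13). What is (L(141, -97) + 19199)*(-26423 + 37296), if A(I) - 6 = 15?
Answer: 208979060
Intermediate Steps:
A(I) = 21 (A(I) = 6 + 15 = 21)
L(N, m) = 21
(L(141, -97) + 19199)*(-26423 + 37296) = (21 + 19199)*(-26423 + 37296) = 19220*10873 = 208979060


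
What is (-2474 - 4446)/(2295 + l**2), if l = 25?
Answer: -173/73 ≈ -2.3699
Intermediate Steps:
(-2474 - 4446)/(2295 + l**2) = (-2474 - 4446)/(2295 + 25**2) = -6920/(2295 + 625) = -6920/2920 = -6920*1/2920 = -173/73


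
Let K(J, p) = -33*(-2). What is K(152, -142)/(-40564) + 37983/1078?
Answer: 17507628/496909 ≈ 35.233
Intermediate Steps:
K(J, p) = 66
K(152, -142)/(-40564) + 37983/1078 = 66/(-40564) + 37983/1078 = 66*(-1/40564) + 37983*(1/1078) = -33/20282 + 3453/98 = 17507628/496909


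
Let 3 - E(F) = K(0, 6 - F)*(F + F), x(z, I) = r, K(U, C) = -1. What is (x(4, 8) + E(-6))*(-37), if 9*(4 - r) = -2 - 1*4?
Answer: 481/3 ≈ 160.33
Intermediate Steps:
r = 14/3 (r = 4 - (-2 - 1*4)/9 = 4 - (-2 - 4)/9 = 4 - ⅑*(-6) = 4 + ⅔ = 14/3 ≈ 4.6667)
x(z, I) = 14/3
E(F) = 3 + 2*F (E(F) = 3 - (-1)*(F + F) = 3 - (-1)*2*F = 3 - (-2)*F = 3 + 2*F)
(x(4, 8) + E(-6))*(-37) = (14/3 + (3 + 2*(-6)))*(-37) = (14/3 + (3 - 12))*(-37) = (14/3 - 9)*(-37) = -13/3*(-37) = 481/3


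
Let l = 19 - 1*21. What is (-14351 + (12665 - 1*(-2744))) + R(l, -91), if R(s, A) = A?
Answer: 967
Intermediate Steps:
l = -2 (l = 19 - 21 = -2)
(-14351 + (12665 - 1*(-2744))) + R(l, -91) = (-14351 + (12665 - 1*(-2744))) - 91 = (-14351 + (12665 + 2744)) - 91 = (-14351 + 15409) - 91 = 1058 - 91 = 967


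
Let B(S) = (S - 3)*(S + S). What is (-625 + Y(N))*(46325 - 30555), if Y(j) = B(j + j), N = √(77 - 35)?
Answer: -4557530 - 189240*√42 ≈ -5.7839e+6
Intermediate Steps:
B(S) = 2*S*(-3 + S) (B(S) = (-3 + S)*(2*S) = 2*S*(-3 + S))
N = √42 ≈ 6.4807
Y(j) = 4*j*(-3 + 2*j) (Y(j) = 2*(j + j)*(-3 + (j + j)) = 2*(2*j)*(-3 + 2*j) = 4*j*(-3 + 2*j))
(-625 + Y(N))*(46325 - 30555) = (-625 + 4*√42*(-3 + 2*√42))*(46325 - 30555) = (-625 + 4*√42*(-3 + 2*√42))*15770 = -9856250 + 63080*√42*(-3 + 2*√42)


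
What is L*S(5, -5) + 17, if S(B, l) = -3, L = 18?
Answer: -37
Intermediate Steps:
L*S(5, -5) + 17 = 18*(-3) + 17 = -54 + 17 = -37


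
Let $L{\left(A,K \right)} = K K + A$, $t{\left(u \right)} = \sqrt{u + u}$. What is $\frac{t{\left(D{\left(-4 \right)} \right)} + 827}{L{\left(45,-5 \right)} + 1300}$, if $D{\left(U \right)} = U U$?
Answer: $\frac{827}{1370} + \frac{2 \sqrt{2}}{685} \approx 0.60778$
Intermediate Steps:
$D{\left(U \right)} = U^{2}$
$t{\left(u \right)} = \sqrt{2} \sqrt{u}$ ($t{\left(u \right)} = \sqrt{2 u} = \sqrt{2} \sqrt{u}$)
$L{\left(A,K \right)} = A + K^{2}$ ($L{\left(A,K \right)} = K^{2} + A = A + K^{2}$)
$\frac{t{\left(D{\left(-4 \right)} \right)} + 827}{L{\left(45,-5 \right)} + 1300} = \frac{\sqrt{2} \sqrt{\left(-4\right)^{2}} + 827}{\left(45 + \left(-5\right)^{2}\right) + 1300} = \frac{\sqrt{2} \sqrt{16} + 827}{\left(45 + 25\right) + 1300} = \frac{\sqrt{2} \cdot 4 + 827}{70 + 1300} = \frac{4 \sqrt{2} + 827}{1370} = \left(827 + 4 \sqrt{2}\right) \frac{1}{1370} = \frac{827}{1370} + \frac{2 \sqrt{2}}{685}$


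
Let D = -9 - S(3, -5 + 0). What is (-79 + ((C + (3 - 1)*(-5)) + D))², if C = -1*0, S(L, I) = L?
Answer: 10201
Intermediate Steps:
D = -12 (D = -9 - 1*3 = -9 - 3 = -12)
C = 0
(-79 + ((C + (3 - 1)*(-5)) + D))² = (-79 + ((0 + (3 - 1)*(-5)) - 12))² = (-79 + ((0 + 2*(-5)) - 12))² = (-79 + ((0 - 10) - 12))² = (-79 + (-10 - 12))² = (-79 - 22)² = (-101)² = 10201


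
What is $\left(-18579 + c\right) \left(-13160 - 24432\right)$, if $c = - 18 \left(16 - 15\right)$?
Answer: $699098424$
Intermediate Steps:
$c = -18$ ($c = \left(-18\right) 1 = -18$)
$\left(-18579 + c\right) \left(-13160 - 24432\right) = \left(-18579 - 18\right) \left(-13160 - 24432\right) = \left(-18597\right) \left(-37592\right) = 699098424$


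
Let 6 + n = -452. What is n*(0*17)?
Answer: 0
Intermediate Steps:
n = -458 (n = -6 - 452 = -458)
n*(0*17) = -0*17 = -458*0 = 0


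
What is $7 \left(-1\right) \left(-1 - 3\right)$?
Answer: $28$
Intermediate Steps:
$7 \left(-1\right) \left(-1 - 3\right) = \left(-7\right) \left(-4\right) = 28$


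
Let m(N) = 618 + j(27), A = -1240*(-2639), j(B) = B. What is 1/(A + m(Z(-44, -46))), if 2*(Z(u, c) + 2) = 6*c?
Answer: 1/3273005 ≈ 3.0553e-7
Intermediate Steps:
A = 3272360
Z(u, c) = -2 + 3*c (Z(u, c) = -2 + (6*c)/2 = -2 + 3*c)
m(N) = 645 (m(N) = 618 + 27 = 645)
1/(A + m(Z(-44, -46))) = 1/(3272360 + 645) = 1/3273005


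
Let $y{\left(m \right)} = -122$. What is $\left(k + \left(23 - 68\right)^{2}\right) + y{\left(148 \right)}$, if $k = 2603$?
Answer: $4506$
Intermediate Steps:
$\left(k + \left(23 - 68\right)^{2}\right) + y{\left(148 \right)} = \left(2603 + \left(23 - 68\right)^{2}\right) - 122 = \left(2603 + \left(-45\right)^{2}\right) - 122 = \left(2603 + 2025\right) - 122 = 4628 - 122 = 4506$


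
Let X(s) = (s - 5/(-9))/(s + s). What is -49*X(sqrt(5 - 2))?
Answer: -49/2 - 245*sqrt(3)/54 ≈ -32.358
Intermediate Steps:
X(s) = (5/9 + s)/(2*s) (X(s) = (s - 5*(-1/9))/((2*s)) = (s + 5/9)*(1/(2*s)) = (5/9 + s)*(1/(2*s)) = (5/9 + s)/(2*s))
-49*X(sqrt(5 - 2)) = -49*(5 + 9*sqrt(5 - 2))/(18*(sqrt(5 - 2))) = -49*(5 + 9*sqrt(3))/(18*(sqrt(3))) = -49*sqrt(3)/3*(5 + 9*sqrt(3))/18 = -49*sqrt(3)*(5 + 9*sqrt(3))/54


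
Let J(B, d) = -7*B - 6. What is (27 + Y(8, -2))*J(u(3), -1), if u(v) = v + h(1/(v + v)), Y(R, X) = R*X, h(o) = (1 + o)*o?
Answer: -11231/36 ≈ -311.97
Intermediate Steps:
h(o) = o*(1 + o)
u(v) = v + (1 + 1/(2*v))/(2*v) (u(v) = v + (1 + 1/(v + v))/(v + v) = v + (1 + 1/(2*v))/((2*v)) = v + (1/(2*v))*(1 + 1/(2*v)) = v + (1 + 1/(2*v))/(2*v))
J(B, d) = -6 - 7*B
(27 + Y(8, -2))*J(u(3), -1) = (27 + 8*(-2))*(-6 - 7*(1/4 + 3**3 + (1/2)*3)/3**2) = (27 - 16)*(-6 - 7*(1/4 + 27 + 3/2)/9) = 11*(-6 - 7*115/(9*4)) = 11*(-6 - 7*115/36) = 11*(-6 - 805/36) = 11*(-1021/36) = -11231/36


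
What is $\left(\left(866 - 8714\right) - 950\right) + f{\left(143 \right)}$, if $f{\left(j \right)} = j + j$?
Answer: $-8512$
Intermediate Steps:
$f{\left(j \right)} = 2 j$
$\left(\left(866 - 8714\right) - 950\right) + f{\left(143 \right)} = \left(\left(866 - 8714\right) - 950\right) + 2 \cdot 143 = \left(-7848 - 950\right) + 286 = -8798 + 286 = -8512$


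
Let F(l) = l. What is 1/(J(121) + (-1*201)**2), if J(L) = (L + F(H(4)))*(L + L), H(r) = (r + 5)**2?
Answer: 1/89285 ≈ 1.1200e-5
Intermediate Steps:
H(r) = (5 + r)**2
J(L) = 2*L*(81 + L) (J(L) = (L + (5 + 4)**2)*(L + L) = (L + 9**2)*(2*L) = (L + 81)*(2*L) = (81 + L)*(2*L) = 2*L*(81 + L))
1/(J(121) + (-1*201)**2) = 1/(2*121*(81 + 121) + (-1*201)**2) = 1/(2*121*202 + (-201)**2) = 1/(48884 + 40401) = 1/89285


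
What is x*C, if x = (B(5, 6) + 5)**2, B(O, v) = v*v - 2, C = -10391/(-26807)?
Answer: 15804711/26807 ≈ 589.57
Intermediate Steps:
C = 10391/26807 (C = -10391*(-1/26807) = 10391/26807 ≈ 0.38762)
B(O, v) = -2 + v**2 (B(O, v) = v**2 - 2 = -2 + v**2)
x = 1521 (x = ((-2 + 6**2) + 5)**2 = ((-2 + 36) + 5)**2 = (34 + 5)**2 = 39**2 = 1521)
x*C = 1521*(10391/26807) = 15804711/26807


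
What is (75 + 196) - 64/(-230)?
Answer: 31197/115 ≈ 271.28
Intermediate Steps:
(75 + 196) - 64/(-230) = 271 - 64*(-1/230) = 271 + 32/115 = 31197/115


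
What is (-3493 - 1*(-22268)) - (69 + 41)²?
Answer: 6675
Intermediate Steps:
(-3493 - 1*(-22268)) - (69 + 41)² = (-3493 + 22268) - 1*110² = 18775 - 1*12100 = 18775 - 12100 = 6675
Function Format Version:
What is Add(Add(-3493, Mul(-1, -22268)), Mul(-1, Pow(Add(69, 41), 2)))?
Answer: 6675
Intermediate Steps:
Add(Add(-3493, Mul(-1, -22268)), Mul(-1, Pow(Add(69, 41), 2))) = Add(Add(-3493, 22268), Mul(-1, Pow(110, 2))) = Add(18775, Mul(-1, 12100)) = Add(18775, -12100) = 6675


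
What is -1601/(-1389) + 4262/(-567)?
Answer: -1670717/262521 ≈ -6.3641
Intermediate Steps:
-1601/(-1389) + 4262/(-567) = -1601*(-1/1389) + 4262*(-1/567) = 1601/1389 - 4262/567 = -1670717/262521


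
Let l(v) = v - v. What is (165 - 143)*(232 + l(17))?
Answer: 5104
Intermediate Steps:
l(v) = 0
(165 - 143)*(232 + l(17)) = (165 - 143)*(232 + 0) = 22*232 = 5104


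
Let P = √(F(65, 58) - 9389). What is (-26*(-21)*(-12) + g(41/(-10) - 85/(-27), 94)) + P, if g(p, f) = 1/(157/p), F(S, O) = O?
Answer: -277739537/42390 + I*√9331 ≈ -6552.0 + 96.597*I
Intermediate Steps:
g(p, f) = p/157
P = I*√9331 (P = √(58 - 9389) = √(-9331) = I*√9331 ≈ 96.597*I)
(-26*(-21)*(-12) + g(41/(-10) - 85/(-27), 94)) + P = (-26*(-21)*(-12) + (41/(-10) - 85/(-27))/157) + I*√9331 = (546*(-12) + (41*(-⅒) - 85*(-1/27))/157) + I*√9331 = (-6552 + (-41/10 + 85/27)/157) + I*√9331 = (-6552 + (1/157)*(-257/270)) + I*√9331 = (-6552 - 257/42390) + I*√9331 = -277739537/42390 + I*√9331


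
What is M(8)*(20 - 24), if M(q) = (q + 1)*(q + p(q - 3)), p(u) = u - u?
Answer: -288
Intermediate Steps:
p(u) = 0
M(q) = q*(1 + q) (M(q) = (q + 1)*(q + 0) = (1 + q)*q = q*(1 + q))
M(8)*(20 - 24) = (8*(1 + 8))*(20 - 24) = (8*9)*(-4) = 72*(-4) = -288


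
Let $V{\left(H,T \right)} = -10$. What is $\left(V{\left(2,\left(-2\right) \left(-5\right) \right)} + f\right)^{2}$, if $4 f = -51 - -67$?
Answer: $36$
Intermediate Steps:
$f = 4$ ($f = \frac{-51 - -67}{4} = \frac{-51 + 67}{4} = \frac{1}{4} \cdot 16 = 4$)
$\left(V{\left(2,\left(-2\right) \left(-5\right) \right)} + f\right)^{2} = \left(-10 + 4\right)^{2} = \left(-6\right)^{2} = 36$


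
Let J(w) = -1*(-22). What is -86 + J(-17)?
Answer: -64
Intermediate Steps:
J(w) = 22
-86 + J(-17) = -86 + 22 = -64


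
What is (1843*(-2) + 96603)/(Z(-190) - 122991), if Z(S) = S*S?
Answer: -92917/86891 ≈ -1.0694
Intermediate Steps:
Z(S) = S²
(1843*(-2) + 96603)/(Z(-190) - 122991) = (1843*(-2) + 96603)/((-190)² - 122991) = (-3686 + 96603)/(36100 - 122991) = 92917/(-86891) = 92917*(-1/86891) = -92917/86891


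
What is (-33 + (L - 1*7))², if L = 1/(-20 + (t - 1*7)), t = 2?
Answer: 1002001/625 ≈ 1603.2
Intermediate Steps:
L = -1/25 (L = 1/(-20 + (2 - 1*7)) = 1/(-20 + (2 - 7)) = 1/(-20 - 5) = 1/(-25) = -1/25 ≈ -0.040000)
(-33 + (L - 1*7))² = (-33 + (-1/25 - 1*7))² = (-33 + (-1/25 - 7))² = (-33 - 176/25)² = (-1001/25)² = 1002001/625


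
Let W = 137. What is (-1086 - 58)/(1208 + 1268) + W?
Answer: 84517/619 ≈ 136.54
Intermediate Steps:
(-1086 - 58)/(1208 + 1268) + W = (-1086 - 58)/(1208 + 1268) + 137 = -1144/2476 + 137 = -1144*1/2476 + 137 = -286/619 + 137 = 84517/619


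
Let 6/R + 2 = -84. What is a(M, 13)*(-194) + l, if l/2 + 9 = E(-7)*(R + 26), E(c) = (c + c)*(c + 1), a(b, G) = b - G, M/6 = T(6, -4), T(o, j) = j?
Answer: 495200/43 ≈ 11516.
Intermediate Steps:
R = -3/43 (R = 6/(-2 - 84) = 6/(-86) = 6*(-1/86) = -3/43 ≈ -0.069767)
M = -24 (M = 6*(-4) = -24)
E(c) = 2*c*(1 + c) (E(c) = (2*c)*(1 + c) = 2*c*(1 + c))
l = 186546/43 (l = -18 + 2*((2*(-7)*(1 - 7))*(-3/43 + 26)) = -18 + 2*((2*(-7)*(-6))*(1115/43)) = -18 + 2*(84*(1115/43)) = -18 + 2*(93660/43) = -18 + 187320/43 = 186546/43 ≈ 4338.3)
a(M, 13)*(-194) + l = (-24 - 1*13)*(-194) + 186546/43 = (-24 - 13)*(-194) + 186546/43 = -37*(-194) + 186546/43 = 7178 + 186546/43 = 495200/43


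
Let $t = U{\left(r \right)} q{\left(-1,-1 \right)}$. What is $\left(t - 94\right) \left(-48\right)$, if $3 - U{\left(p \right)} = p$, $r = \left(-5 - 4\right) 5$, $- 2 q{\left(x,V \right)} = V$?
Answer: $3360$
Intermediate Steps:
$q{\left(x,V \right)} = - \frac{V}{2}$
$r = -45$ ($r = \left(-9\right) 5 = -45$)
$U{\left(p \right)} = 3 - p$
$t = 24$ ($t = \left(3 - -45\right) \left(\left(- \frac{1}{2}\right) \left(-1\right)\right) = \left(3 + 45\right) \frac{1}{2} = 48 \cdot \frac{1}{2} = 24$)
$\left(t - 94\right) \left(-48\right) = \left(24 - 94\right) \left(-48\right) = \left(-70\right) \left(-48\right) = 3360$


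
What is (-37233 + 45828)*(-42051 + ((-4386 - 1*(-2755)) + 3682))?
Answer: -343800000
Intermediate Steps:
(-37233 + 45828)*(-42051 + ((-4386 - 1*(-2755)) + 3682)) = 8595*(-42051 + ((-4386 + 2755) + 3682)) = 8595*(-42051 + (-1631 + 3682)) = 8595*(-42051 + 2051) = 8595*(-40000) = -343800000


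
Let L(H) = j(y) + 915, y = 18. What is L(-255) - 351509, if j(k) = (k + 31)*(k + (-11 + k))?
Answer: -349369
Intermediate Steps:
j(k) = (-11 + 2*k)*(31 + k) (j(k) = (31 + k)*(-11 + 2*k) = (-11 + 2*k)*(31 + k))
L(H) = 2140 (L(H) = (-341 + 2*18**2 + 51*18) + 915 = (-341 + 2*324 + 918) + 915 = (-341 + 648 + 918) + 915 = 1225 + 915 = 2140)
L(-255) - 351509 = 2140 - 351509 = -349369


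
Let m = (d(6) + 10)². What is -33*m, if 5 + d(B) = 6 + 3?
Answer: -6468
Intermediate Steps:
d(B) = 4 (d(B) = -5 + (6 + 3) = -5 + 9 = 4)
m = 196 (m = (4 + 10)² = 14² = 196)
-33*m = -33*196 = -6468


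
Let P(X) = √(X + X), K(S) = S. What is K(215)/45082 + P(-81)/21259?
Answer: 215/45082 + 9*I*√2/21259 ≈ 0.0047691 + 0.00059871*I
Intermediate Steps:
P(X) = √2*√X (P(X) = √(2*X) = √2*√X)
K(215)/45082 + P(-81)/21259 = 215/45082 + (√2*√(-81))/21259 = 215*(1/45082) + (√2*(9*I))*(1/21259) = 215/45082 + (9*I*√2)*(1/21259) = 215/45082 + 9*I*√2/21259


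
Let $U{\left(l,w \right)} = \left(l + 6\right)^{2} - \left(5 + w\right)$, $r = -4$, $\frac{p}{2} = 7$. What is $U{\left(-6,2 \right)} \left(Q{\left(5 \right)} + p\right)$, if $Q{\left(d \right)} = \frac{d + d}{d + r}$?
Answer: $-168$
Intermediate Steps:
$p = 14$ ($p = 2 \cdot 7 = 14$)
$Q{\left(d \right)} = \frac{2 d}{-4 + d}$ ($Q{\left(d \right)} = \frac{d + d}{d - 4} = \frac{2 d}{-4 + d}$)
$U{\left(l,w \right)} = -5 + \left(6 + l\right)^{2} - w$ ($U{\left(l,w \right)} = \left(6 + l\right)^{2} - \left(5 + w\right) = -5 + \left(6 + l\right)^{2} - w$)
$U{\left(-6,2 \right)} \left(Q{\left(5 \right)} + p\right) = \left(-5 + \left(6 - 6\right)^{2} - 2\right) \left(2 \cdot 5 \frac{1}{-4 + 5} + 14\right) = \left(-5 + 0^{2} - 2\right) \left(2 \cdot 5 \cdot 1^{-1} + 14\right) = \left(-5 + 0 - 2\right) \left(2 \cdot 5 \cdot 1 + 14\right) = - 7 \left(10 + 14\right) = \left(-7\right) 24 = -168$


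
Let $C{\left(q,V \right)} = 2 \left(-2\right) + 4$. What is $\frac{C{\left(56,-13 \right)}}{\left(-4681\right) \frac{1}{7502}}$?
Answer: $0$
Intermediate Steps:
$C{\left(q,V \right)} = 0$ ($C{\left(q,V \right)} = -4 + 4 = 0$)
$\frac{C{\left(56,-13 \right)}}{\left(-4681\right) \frac{1}{7502}} = \frac{0}{\left(-4681\right) \frac{1}{7502}} = \frac{0}{- \frac{151}{242}} = 0 \left(- \frac{242}{151}\right) = 0$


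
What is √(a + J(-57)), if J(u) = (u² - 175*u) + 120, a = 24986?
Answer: √38330 ≈ 195.78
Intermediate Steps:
J(u) = 120 + u² - 175*u
√(a + J(-57)) = √(24986 + (120 + (-57)² - 175*(-57))) = √(24986 + (120 + 3249 + 9975)) = √(24986 + 13344) = √38330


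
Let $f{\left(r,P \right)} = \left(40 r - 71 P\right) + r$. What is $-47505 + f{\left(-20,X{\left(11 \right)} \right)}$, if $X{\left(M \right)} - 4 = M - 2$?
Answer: $-49248$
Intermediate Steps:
$X{\left(M \right)} = 2 + M$ ($X{\left(M \right)} = 4 + \left(M - 2\right) = 4 + \left(-2 + M\right) = 2 + M$)
$f{\left(r,P \right)} = - 71 P + 41 r$ ($f{\left(r,P \right)} = \left(- 71 P + 40 r\right) + r = - 71 P + 41 r$)
$-47505 + f{\left(-20,X{\left(11 \right)} \right)} = -47505 + \left(- 71 \left(2 + 11\right) + 41 \left(-20\right)\right) = -47505 - 1743 = -49248$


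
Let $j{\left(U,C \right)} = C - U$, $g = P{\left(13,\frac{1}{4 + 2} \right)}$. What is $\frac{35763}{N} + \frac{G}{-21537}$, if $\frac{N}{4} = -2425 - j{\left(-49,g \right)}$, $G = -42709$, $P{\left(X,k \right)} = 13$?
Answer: $- \frac{115119533}{71416692} \approx -1.6119$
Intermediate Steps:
$g = 13$
$N = -9948$ ($N = 4 \left(-2425 - \left(13 - -49\right)\right) = 4 \left(-2425 - \left(13 + 49\right)\right) = 4 \left(-2425 - 62\right) = 4 \left(-2487\right) = -9948$)
$\frac{35763}{N} + \frac{G}{-21537} = \frac{35763}{-9948} - \frac{42709}{-21537} = 35763 \left(- \frac{1}{9948}\right) - - \frac{42709}{21537} = - \frac{11921}{3316} + \frac{42709}{21537} = - \frac{115119533}{71416692}$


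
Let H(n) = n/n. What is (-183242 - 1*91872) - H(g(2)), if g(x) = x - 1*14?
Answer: -275115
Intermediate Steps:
g(x) = -14 + x (g(x) = x - 14 = -14 + x)
H(n) = 1
(-183242 - 1*91872) - H(g(2)) = (-183242 - 1*91872) - 1*1 = (-183242 - 91872) - 1 = -275114 - 1 = -275115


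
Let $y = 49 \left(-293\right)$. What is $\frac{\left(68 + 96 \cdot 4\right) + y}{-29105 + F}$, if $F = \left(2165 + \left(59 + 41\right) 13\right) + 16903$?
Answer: $\frac{13905}{8737} \approx 1.5915$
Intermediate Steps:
$y = -14357$
$F = 20368$ ($F = \left(2165 + 100 \cdot 13\right) + 16903 = \left(2165 + 1300\right) + 16903 = 3465 + 16903 = 20368$)
$\frac{\left(68 + 96 \cdot 4\right) + y}{-29105 + F} = \frac{\left(68 + 96 \cdot 4\right) - 14357}{-29105 + 20368} = \frac{\left(68 + 384\right) - 14357}{-8737} = \left(452 - 14357\right) \left(- \frac{1}{8737}\right) = \left(-13905\right) \left(- \frac{1}{8737}\right) = \frac{13905}{8737}$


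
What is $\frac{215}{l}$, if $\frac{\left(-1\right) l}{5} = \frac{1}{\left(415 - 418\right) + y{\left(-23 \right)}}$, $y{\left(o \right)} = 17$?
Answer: $-602$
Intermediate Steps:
$l = - \frac{5}{14}$ ($l = - \frac{5}{\left(415 - 418\right) + 17} = - \frac{5}{-3 + 17} = - \frac{5}{14} \approx -0.35714$)
$\frac{215}{l} = \frac{215}{- \frac{5}{14}} = 215 \left(- \frac{14}{5}\right) = -602$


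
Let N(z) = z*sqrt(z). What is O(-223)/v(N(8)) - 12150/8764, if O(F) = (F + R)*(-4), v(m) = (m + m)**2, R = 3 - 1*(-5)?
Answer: -1084135/1121792 ≈ -0.96643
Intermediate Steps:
N(z) = z**(3/2)
R = 8 (R = 3 + 5 = 8)
v(m) = 4*m**2 (v(m) = (2*m)**2 = 4*m**2)
O(F) = -32 - 4*F (O(F) = (F + 8)*(-4) = (8 + F)*(-4) = -32 - 4*F)
O(-223)/v(N(8)) - 12150/8764 = (-32 - 4*(-223))/((4*(8**(3/2))**2)) - 12150/8764 = (-32 + 892)/((4*(16*sqrt(2))**2)) - 12150*1/8764 = 860/((4*512)) - 6075/4382 = 860/2048 - 6075/4382 = 860*(1/2048) - 6075/4382 = 215/512 - 6075/4382 = -1084135/1121792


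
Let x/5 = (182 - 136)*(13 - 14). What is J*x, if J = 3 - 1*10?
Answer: 1610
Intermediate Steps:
J = -7 (J = 3 - 10 = -7)
x = -230 (x = 5*((182 - 136)*(13 - 14)) = 5*(46*(-1)) = 5*(-46) = -230)
J*x = -7*(-230) = 1610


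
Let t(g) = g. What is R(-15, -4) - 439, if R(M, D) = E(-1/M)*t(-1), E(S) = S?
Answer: -6586/15 ≈ -439.07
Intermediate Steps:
R(M, D) = 1/M (R(M, D) = -1/M*(-1) = 1/M)
R(-15, -4) - 439 = 1/(-15) - 439 = -1/15 - 439 = -6586/15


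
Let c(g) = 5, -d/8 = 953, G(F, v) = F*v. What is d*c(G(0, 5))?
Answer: -38120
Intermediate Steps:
d = -7624 (d = -8*953 = -7624)
d*c(G(0, 5)) = -7624*5 = -38120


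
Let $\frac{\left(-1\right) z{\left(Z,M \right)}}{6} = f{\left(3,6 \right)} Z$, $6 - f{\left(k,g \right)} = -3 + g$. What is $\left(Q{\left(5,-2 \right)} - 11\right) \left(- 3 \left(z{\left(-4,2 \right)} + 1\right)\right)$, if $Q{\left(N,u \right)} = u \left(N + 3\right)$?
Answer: $5913$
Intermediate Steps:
$f{\left(k,g \right)} = 9 - g$ ($f{\left(k,g \right)} = 6 - \left(-3 + g\right) = 9 - g$)
$Q{\left(N,u \right)} = u \left(3 + N\right)$
$z{\left(Z,M \right)} = - 18 Z$ ($z{\left(Z,M \right)} = - 6 \left(9 - 6\right) Z = - 6 \cdot 3 Z = - 18 Z$)
$\left(Q{\left(5,-2 \right)} - 11\right) \left(- 3 \left(z{\left(-4,2 \right)} + 1\right)\right) = \left(- 2 \left(3 + 5\right) - 11\right) \left(- 3 \left(\left(-18\right) \left(-4\right) + 1\right)\right) = \left(\left(-2\right) 8 - 11\right) \left(- 3 \left(72 + 1\right)\right) = \left(-16 - 11\right) \left(\left(-3\right) 73\right) = \left(-27\right) \left(-219\right) = 5913$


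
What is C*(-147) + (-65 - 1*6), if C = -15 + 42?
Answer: -4040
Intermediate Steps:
C = 27
C*(-147) + (-65 - 1*6) = 27*(-147) + (-65 - 1*6) = -3969 + (-65 - 6) = -3969 - 71 = -4040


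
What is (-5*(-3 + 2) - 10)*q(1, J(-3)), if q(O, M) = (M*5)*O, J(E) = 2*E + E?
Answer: 225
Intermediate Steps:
J(E) = 3*E
q(O, M) = 5*M*O (q(O, M) = (5*M)*O = 5*M*O)
(-5*(-3 + 2) - 10)*q(1, J(-3)) = (-5*(-3 + 2) - 10)*(5*(3*(-3))*1) = (-5*(-1) - 10)*(5*(-9)*1) = (5 - 10)*(-45) = -5*(-45) = 225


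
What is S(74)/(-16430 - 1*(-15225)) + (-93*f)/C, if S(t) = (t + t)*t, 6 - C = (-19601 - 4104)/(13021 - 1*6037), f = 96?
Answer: -75854097928/79058845 ≈ -959.46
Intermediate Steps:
C = 65609/6984 (C = 6 - (-19601 - 4104)/(13021 - 1*6037) = 6 - (-23705)/(13021 - 6037) = 6 - (-23705)/6984 = 6 - 1*(-23705/6984) = 6 + 23705/6984 = 65609/6984 ≈ 9.3942)
S(t) = 2*t² (S(t) = (2*t)*t = 2*t²)
S(74)/(-16430 - 1*(-15225)) + (-93*f)/C = (2*74²)/(-16430 - 1*(-15225)) + (-93*96)/(65609/6984) = (2*5476)/(-16430 + 15225) - 8928*6984/65609 = 10952/(-1205) - 62353152/65609 = 10952*(-1/1205) - 62353152/65609 = -10952/1205 - 62353152/65609 = -75854097928/79058845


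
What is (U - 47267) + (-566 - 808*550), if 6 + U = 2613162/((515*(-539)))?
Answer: -136640775977/277585 ≈ -4.9225e+5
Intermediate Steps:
U = -4278672/277585 (U = -6 + 2613162/((515*(-539))) = -6 + 2613162/(-277585) = -6 + 2613162*(-1/277585) = -6 - 2613162/277585 = -4278672/277585 ≈ -15.414)
(U - 47267) + (-566 - 808*550) = (-4278672/277585 - 47267) + (-566 - 808*550) = -13124888867/277585 + (-566 - 444400) = -13124888867/277585 - 444966 = -136640775977/277585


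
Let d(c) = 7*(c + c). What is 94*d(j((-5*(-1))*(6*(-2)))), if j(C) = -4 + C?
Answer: -84224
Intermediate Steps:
d(c) = 14*c (d(c) = 7*(2*c) = 14*c)
94*d(j((-5*(-1))*(6*(-2)))) = 94*(14*(-4 + (-5*(-1))*(6*(-2)))) = 94*(14*(-4 + 5*(-12))) = 94*(14*(-4 - 60)) = 94*(14*(-64)) = 94*(-896) = -84224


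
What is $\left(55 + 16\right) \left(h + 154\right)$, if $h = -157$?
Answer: $-213$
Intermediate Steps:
$\left(55 + 16\right) \left(h + 154\right) = \left(55 + 16\right) \left(-157 + 154\right) = 71 \left(-3\right) = -213$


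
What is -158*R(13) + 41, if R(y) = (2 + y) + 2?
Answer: -2645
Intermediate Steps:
R(y) = 4 + y
-158*R(13) + 41 = -158*(4 + 13) + 41 = -158*17 + 41 = -2686 + 41 = -2645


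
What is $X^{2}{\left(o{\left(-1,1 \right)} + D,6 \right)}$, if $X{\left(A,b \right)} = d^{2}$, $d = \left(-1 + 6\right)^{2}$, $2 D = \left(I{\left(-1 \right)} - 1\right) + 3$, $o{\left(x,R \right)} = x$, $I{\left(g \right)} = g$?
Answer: $390625$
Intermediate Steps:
$D = \frac{1}{2}$ ($D = \frac{\left(-1 - 1\right) + 3}{2} = \frac{-2 + 3}{2} = \frac{1}{2} \cdot 1 = \frac{1}{2} \approx 0.5$)
$d = 25$ ($d = 5^{2} = 25$)
$X{\left(A,b \right)} = 625$ ($X{\left(A,b \right)} = 25^{2} = 625$)
$X^{2}{\left(o{\left(-1,1 \right)} + D,6 \right)} = 625^{2} = 390625$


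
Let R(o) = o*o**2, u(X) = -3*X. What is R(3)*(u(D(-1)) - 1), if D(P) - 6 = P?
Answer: -432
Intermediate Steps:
D(P) = 6 + P
R(o) = o**3
R(3)*(u(D(-1)) - 1) = 3**3*(-3*(6 - 1) - 1) = 27*(-3*5 - 1) = 27*(-15 - 1) = 27*(-16) = -432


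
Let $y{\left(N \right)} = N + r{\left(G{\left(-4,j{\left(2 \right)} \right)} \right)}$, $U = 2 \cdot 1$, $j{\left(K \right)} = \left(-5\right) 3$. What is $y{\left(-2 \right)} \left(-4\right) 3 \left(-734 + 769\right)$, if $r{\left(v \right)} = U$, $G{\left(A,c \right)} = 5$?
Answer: $0$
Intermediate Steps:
$j{\left(K \right)} = -15$
$U = 2$
$r{\left(v \right)} = 2$
$y{\left(N \right)} = 2 + N$ ($y{\left(N \right)} = N + 2 = 2 + N$)
$y{\left(-2 \right)} \left(-4\right) 3 \left(-734 + 769\right) = \left(2 - 2\right) \left(-4\right) 3 \left(-734 + 769\right) = 0 \left(-4\right) 3 \cdot 35 = 0 \cdot 3 \cdot 35 = 0 \cdot 35 = 0$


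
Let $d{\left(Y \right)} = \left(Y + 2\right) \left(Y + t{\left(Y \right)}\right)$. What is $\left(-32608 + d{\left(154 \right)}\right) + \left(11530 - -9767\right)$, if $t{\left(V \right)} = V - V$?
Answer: $12713$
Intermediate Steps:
$t{\left(V \right)} = 0$
$d{\left(Y \right)} = Y \left(2 + Y\right)$ ($d{\left(Y \right)} = \left(Y + 2\right) \left(Y + 0\right) = \left(2 + Y\right) Y = Y \left(2 + Y\right)$)
$\left(-32608 + d{\left(154 \right)}\right) + \left(11530 - -9767\right) = \left(-32608 + 154 \left(2 + 154\right)\right) + \left(11530 - -9767\right) = \left(-32608 + 154 \cdot 156\right) + \left(11530 + 9767\right) = \left(-32608 + 24024\right) + 21297 = -8584 + 21297 = 12713$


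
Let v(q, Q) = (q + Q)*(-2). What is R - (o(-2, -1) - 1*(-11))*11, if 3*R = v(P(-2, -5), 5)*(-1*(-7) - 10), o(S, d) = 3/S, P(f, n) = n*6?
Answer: -309/2 ≈ -154.50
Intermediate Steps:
P(f, n) = 6*n
v(q, Q) = -2*Q - 2*q (v(q, Q) = (Q + q)*(-2) = -2*Q - 2*q)
R = -50 (R = ((-2*5 - 12*(-5))*(-1*(-7) - 10))/3 = ((-10 - 2*(-30))*(7 - 10))/3 = ((-10 + 60)*(-3))/3 = (50*(-3))/3 = (1/3)*(-150) = -50)
R - (o(-2, -1) - 1*(-11))*11 = -50 - (3/(-2) - 1*(-11))*11 = -50 - (3*(-1/2) + 11)*11 = -50 - (-3/2 + 11)*11 = -50 - 19*11/2 = -50 - 1*209/2 = -50 - 209/2 = -309/2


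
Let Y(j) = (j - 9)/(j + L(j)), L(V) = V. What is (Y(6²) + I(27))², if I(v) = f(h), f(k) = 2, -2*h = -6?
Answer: 361/64 ≈ 5.6406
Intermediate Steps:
h = 3 (h = -½*(-6) = 3)
I(v) = 2
Y(j) = (-9 + j)/(2*j) (Y(j) = (j - 9)/(j + j) = (-9 + j)/((2*j)) = (-9 + j)*(1/(2*j)) = (-9 + j)/(2*j))
(Y(6²) + I(27))² = ((-9 + 6²)/(2*(6²)) + 2)² = ((½)*(-9 + 36)/36 + 2)² = ((½)*(1/36)*27 + 2)² = (3/8 + 2)² = (19/8)² = 361/64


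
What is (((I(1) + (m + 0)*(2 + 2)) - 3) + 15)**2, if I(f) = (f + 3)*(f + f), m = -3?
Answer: 64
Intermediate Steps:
I(f) = 2*f*(3 + f) (I(f) = (3 + f)*(2*f) = 2*f*(3 + f))
(((I(1) + (m + 0)*(2 + 2)) - 3) + 15)**2 = (((2*1*(3 + 1) + (-3 + 0)*(2 + 2)) - 3) + 15)**2 = (((2*1*4 - 3*4) - 3) + 15)**2 = (((8 - 12) - 3) + 15)**2 = ((-4 - 3) + 15)**2 = (-7 + 15)**2 = 8**2 = 64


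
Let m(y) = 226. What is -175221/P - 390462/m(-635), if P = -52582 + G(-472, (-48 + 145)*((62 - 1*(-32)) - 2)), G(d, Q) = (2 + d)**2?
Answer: -3653410159/2113326 ≈ -1728.7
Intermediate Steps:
P = 168318 (P = -52582 + (2 - 472)**2 = -52582 + (-470)**2 = -52582 + 220900 = 168318)
-175221/P - 390462/m(-635) = -175221/168318 - 390462/226 = -175221*1/168318 - 390462*1/226 = -19469/18702 - 195231/113 = -3653410159/2113326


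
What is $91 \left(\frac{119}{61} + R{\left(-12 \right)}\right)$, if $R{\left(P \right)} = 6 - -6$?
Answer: $\frac{77441}{61} \approx 1269.5$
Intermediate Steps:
$R{\left(P \right)} = 12$ ($R{\left(P \right)} = 6 + 6 = 12$)
$91 \left(\frac{119}{61} + R{\left(-12 \right)}\right) = 91 \left(\frac{119}{61} + 12\right) = 91 \cdot \frac{851}{61} = \frac{77441}{61}$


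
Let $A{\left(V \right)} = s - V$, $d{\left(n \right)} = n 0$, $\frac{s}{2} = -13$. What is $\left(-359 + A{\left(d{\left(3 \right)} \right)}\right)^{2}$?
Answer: $148225$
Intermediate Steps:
$s = -26$ ($s = 2 \left(-13\right) = -26$)
$d{\left(n \right)} = 0$
$A{\left(V \right)} = -26 - V$
$\left(-359 + A{\left(d{\left(3 \right)} \right)}\right)^{2} = \left(-359 - 26\right)^{2} = \left(-385\right)^{2} = 148225$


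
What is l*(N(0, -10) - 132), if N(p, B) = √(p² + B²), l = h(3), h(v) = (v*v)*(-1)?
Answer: 1098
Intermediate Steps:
h(v) = -v² (h(v) = v²*(-1) = -v²)
l = -9 (l = -1*3² = -1*9 = -9)
N(p, B) = √(B² + p²)
l*(N(0, -10) - 132) = -9*(√((-10)² + 0²) - 132) = -9*(√(100 + 0) - 132) = -9*(√100 - 132) = -9*(10 - 132) = -9*(-122) = 1098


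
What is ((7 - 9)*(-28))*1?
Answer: 56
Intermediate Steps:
((7 - 9)*(-28))*1 = -2*(-28)*1 = 56*1 = 56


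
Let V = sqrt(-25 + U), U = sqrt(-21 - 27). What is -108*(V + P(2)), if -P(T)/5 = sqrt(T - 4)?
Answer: -108*sqrt(-25 + 4*I*sqrt(3)) + 540*I*sqrt(2) ≈ -74.129 + 218.61*I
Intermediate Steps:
P(T) = -5*sqrt(-4 + T) (P(T) = -5*sqrt(T - 4) = -5*sqrt(-4 + T))
U = 4*I*sqrt(3) (U = sqrt(-48) = 4*I*sqrt(3) ≈ 6.9282*I)
V = sqrt(-25 + 4*I*sqrt(3)) ≈ 0.68638 + 5.0469*I
-108*(V + P(2)) = -108*(sqrt(-25 + 4*I*sqrt(3)) - 5*sqrt(-4 + 2)) = -108*(sqrt(-25 + 4*I*sqrt(3)) - 5*I*sqrt(2)) = -108*sqrt(-25 + 4*I*sqrt(3)) + 540*I*sqrt(2)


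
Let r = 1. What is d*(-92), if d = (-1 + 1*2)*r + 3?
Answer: -368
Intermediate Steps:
d = 4 (d = (-1 + 1*2)*1 + 3 = (-1 + 2)*1 + 3 = 1*1 + 3 = 1 + 3 = 4)
d*(-92) = 4*(-92) = -368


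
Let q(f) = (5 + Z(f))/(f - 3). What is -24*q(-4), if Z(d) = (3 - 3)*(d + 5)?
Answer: 120/7 ≈ 17.143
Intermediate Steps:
Z(d) = 0 (Z(d) = 0*(5 + d) = 0)
q(f) = 5/(-3 + f) (q(f) = (5 + 0)/(f - 3) = 5/(-3 + f))
-24*q(-4) = -120/(-3 - 4) = -120/(-7) = -120*(-1)/7 = -24*(-5/7) = 120/7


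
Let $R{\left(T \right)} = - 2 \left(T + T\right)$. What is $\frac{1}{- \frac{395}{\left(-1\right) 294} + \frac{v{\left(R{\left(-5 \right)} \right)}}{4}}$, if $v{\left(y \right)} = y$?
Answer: $\frac{294}{1865} \approx 0.15764$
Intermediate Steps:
$R{\left(T \right)} = - 4 T$ ($R{\left(T \right)} = - 2 \cdot 2 T = - 4 T$)
$\frac{1}{- \frac{395}{\left(-1\right) 294} + \frac{v{\left(R{\left(-5 \right)} \right)}}{4}} = \frac{1}{- \frac{395}{\left(-1\right) 294} + \frac{\left(-4\right) \left(-5\right)}{4}} = \frac{1}{- \frac{395}{-294} + 20 \cdot \frac{1}{4}} = \frac{1}{\left(-395\right) \left(- \frac{1}{294}\right) + 5} = \frac{1}{\frac{395}{294} + 5} = \frac{1}{\frac{1865}{294}} = \frac{294}{1865}$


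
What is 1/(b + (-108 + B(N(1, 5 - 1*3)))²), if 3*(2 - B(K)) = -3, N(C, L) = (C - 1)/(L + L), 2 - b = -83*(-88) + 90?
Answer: 1/3633 ≈ 0.00027525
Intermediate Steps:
b = -7392 (b = 2 - (-83*(-88) + 90) = 2 - (7304 + 90) = 2 - 1*7394 = 2 - 7394 = -7392)
N(C, L) = (-1 + C)/(2*L) (N(C, L) = (-1 + C)/((2*L)) = (-1 + C)*(1/(2*L)) = (-1 + C)/(2*L))
B(K) = 3 (B(K) = 2 - ⅓*(-3) = 2 + 1 = 3)
1/(b + (-108 + B(N(1, 5 - 1*3)))²) = 1/(-7392 + (-108 + 3)²) = 1/(-7392 + (-105)²) = 1/(-7392 + 11025) = 1/3633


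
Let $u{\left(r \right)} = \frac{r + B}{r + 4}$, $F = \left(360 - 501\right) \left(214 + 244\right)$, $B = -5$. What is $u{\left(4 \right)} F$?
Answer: $\frac{32289}{4} \approx 8072.3$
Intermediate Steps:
$F = -64578$ ($F = \left(-141\right) 458 = -64578$)
$u{\left(r \right)} = \frac{-5 + r}{4 + r}$ ($u{\left(r \right)} = \frac{r - 5}{r + 4} = \frac{-5 + r}{4 + r}$)
$u{\left(4 \right)} F = \frac{-5 + 4}{4 + 4} \left(-64578\right) = \frac{1}{8} \left(-1\right) \left(-64578\right) = \left(- \frac{1}{8}\right) \left(-64578\right) = \frac{32289}{4}$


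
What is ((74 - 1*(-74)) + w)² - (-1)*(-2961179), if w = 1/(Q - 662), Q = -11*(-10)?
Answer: -895609012991/304704 ≈ -2.9393e+6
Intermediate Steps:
Q = 110
w = -1/552 (w = 1/(110 - 662) = 1/(-552) = -1/552 ≈ -0.0018116)
((74 - 1*(-74)) + w)² - (-1)*(-2961179) = ((74 - 1*(-74)) - 1/552)² - (-1)*(-2961179) = ((74 + 74) - 1/552)² - 1*2961179 = (148 - 1/552)² - 2961179 = (81695/552)² - 2961179 = 6674073025/304704 - 2961179 = -895609012991/304704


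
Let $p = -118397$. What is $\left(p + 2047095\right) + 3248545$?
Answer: $5177243$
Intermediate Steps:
$\left(p + 2047095\right) + 3248545 = \left(-118397 + 2047095\right) + 3248545 = 1928698 + 3248545 = 5177243$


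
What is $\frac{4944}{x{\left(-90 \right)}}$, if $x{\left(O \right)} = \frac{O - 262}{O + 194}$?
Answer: $- \frac{16068}{11} \approx -1460.7$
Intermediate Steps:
$x{\left(O \right)} = \frac{-262 + O}{194 + O}$
$\frac{4944}{x{\left(-90 \right)}} = \frac{4944}{\frac{1}{194 - 90} \left(-262 - 90\right)} = \frac{4944}{\frac{1}{104} \left(-352\right)} = \frac{4944}{- \frac{44}{13}} = 4944 \left(- \frac{13}{44}\right) = - \frac{16068}{11}$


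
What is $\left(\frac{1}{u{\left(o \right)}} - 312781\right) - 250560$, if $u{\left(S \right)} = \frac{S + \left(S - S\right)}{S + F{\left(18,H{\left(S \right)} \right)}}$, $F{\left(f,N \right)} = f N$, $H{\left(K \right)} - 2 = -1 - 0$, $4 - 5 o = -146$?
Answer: $- \frac{2816697}{5} \approx -5.6334 \cdot 10^{5}$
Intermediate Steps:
$o = 30$ ($o = \frac{4}{5} - - \frac{146}{5} = \frac{4}{5} + \frac{146}{5} = 30$)
$H{\left(K \right)} = 1$ ($H{\left(K \right)} = 2 - 1 = 1$)
$F{\left(f,N \right)} = N f$
$u{\left(S \right)} = \frac{S}{18 + S}$ ($u{\left(S \right)} = \frac{S + \left(S - S\right)}{S + 1 \cdot 18} = \frac{S + 0}{S + 18} = \frac{S}{18 + S}$)
$\left(\frac{1}{u{\left(o \right)}} - 312781\right) - 250560 = \left(\frac{1}{30 \frac{1}{18 + 30}} - 312781\right) - 250560 = \left(\frac{1}{30 \cdot \frac{1}{48}} - 312781\right) - 250560 = \left(\frac{1}{\frac{5}{8}} - 312781\right) - 250560 = \left(\frac{8}{5} - 312781\right) - 250560 = - \frac{1563897}{5} - 250560 = - \frac{2816697}{5}$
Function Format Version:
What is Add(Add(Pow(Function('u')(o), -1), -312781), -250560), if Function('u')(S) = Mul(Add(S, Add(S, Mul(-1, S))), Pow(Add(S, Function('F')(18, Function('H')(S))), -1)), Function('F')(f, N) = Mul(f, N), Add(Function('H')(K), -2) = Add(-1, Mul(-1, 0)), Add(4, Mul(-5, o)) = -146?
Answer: Rational(-2816697, 5) ≈ -5.6334e+5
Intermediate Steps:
o = 30 (o = Add(Rational(4, 5), Mul(Rational(-1, 5), -146)) = Add(Rational(4, 5), Rational(146, 5)) = 30)
Function('H')(K) = 1 (Function('H')(K) = Add(2, Add(-1, Mul(-1, 0))) = Add(2, Add(-1, 0)) = Add(2, -1) = 1)
Function('F')(f, N) = Mul(N, f)
Function('u')(S) = Mul(S, Pow(Add(18, S), -1)) (Function('u')(S) = Mul(Add(S, Add(S, Mul(-1, S))), Pow(Add(S, Mul(1, 18)), -1)) = Mul(Add(S, 0), Pow(Add(S, 18), -1)) = Mul(S, Pow(Add(18, S), -1)))
Add(Add(Pow(Function('u')(o), -1), -312781), -250560) = Add(Add(Pow(Mul(30, Pow(Add(18, 30), -1)), -1), -312781), -250560) = Add(Add(Pow(Mul(30, Pow(48, -1)), -1), -312781), -250560) = Add(Add(Pow(Mul(30, Rational(1, 48)), -1), -312781), -250560) = Add(Add(Pow(Rational(5, 8), -1), -312781), -250560) = Add(Add(Rational(8, 5), -312781), -250560) = Add(Rational(-1563897, 5), -250560) = Rational(-2816697, 5)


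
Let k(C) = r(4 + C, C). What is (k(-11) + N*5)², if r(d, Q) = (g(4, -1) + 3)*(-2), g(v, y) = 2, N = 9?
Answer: 1225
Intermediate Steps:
r(d, Q) = -10 (r(d, Q) = (2 + 3)*(-2) = 5*(-2) = -10)
k(C) = -10
(k(-11) + N*5)² = (-10 + 9*5)² = (-10 + 45)² = 35² = 1225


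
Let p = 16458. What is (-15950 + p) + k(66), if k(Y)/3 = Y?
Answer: 706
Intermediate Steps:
k(Y) = 3*Y
(-15950 + p) + k(66) = (-15950 + 16458) + 3*66 = 508 + 198 = 706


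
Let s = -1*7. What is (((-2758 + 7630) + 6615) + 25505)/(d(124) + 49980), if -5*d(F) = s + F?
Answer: 184960/249783 ≈ 0.74048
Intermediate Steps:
s = -7
d(F) = 7/5 - F/5 (d(F) = -(-7 + F)/5 = 7/5 - F/5)
(((-2758 + 7630) + 6615) + 25505)/(d(124) + 49980) = (((-2758 + 7630) + 6615) + 25505)/((7/5 - ⅕*124) + 49980) = ((4872 + 6615) + 25505)/((7/5 - 124/5) + 49980) = (11487 + 25505)/(-117/5 + 49980) = 36992/(249783/5) = 36992*(5/249783) = 184960/249783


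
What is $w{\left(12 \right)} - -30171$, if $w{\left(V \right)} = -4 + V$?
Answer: $30179$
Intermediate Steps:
$w{\left(12 \right)} - -30171 = \left(-4 + 12\right) - -30171 = 8 + 30171 = 30179$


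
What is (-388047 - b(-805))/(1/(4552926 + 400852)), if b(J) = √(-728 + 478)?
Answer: -1922298691566 - 24768890*I*√10 ≈ -1.9223e+12 - 7.8326e+7*I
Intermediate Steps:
b(J) = 5*I*√10 (b(J) = √(-250) = 5*I*√10)
(-388047 - b(-805))/(1/(4552926 + 400852)) = (-388047 - 5*I*√10)/(1/(4552926 + 400852)) = (-388047 - 5*I*√10)/(1/4953778) = (-388047 - 5*I*√10)*4953778 = -1922298691566 - 24768890*I*√10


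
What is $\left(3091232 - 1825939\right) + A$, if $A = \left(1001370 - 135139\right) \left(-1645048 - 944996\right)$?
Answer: $-2243575138871$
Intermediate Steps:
$A = -2243576404164$ ($A = 866231 \left(-2590044\right) = -2243576404164$)
$\left(3091232 - 1825939\right) + A = \left(3091232 - 1825939\right) - 2243576404164 = 1265293 - 2243576404164 = -2243575138871$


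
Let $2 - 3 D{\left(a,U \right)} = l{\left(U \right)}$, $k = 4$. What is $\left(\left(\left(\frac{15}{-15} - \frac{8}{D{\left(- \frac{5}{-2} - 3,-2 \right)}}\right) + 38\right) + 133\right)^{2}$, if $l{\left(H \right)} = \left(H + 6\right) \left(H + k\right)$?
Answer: $30276$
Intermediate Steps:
$l{\left(H \right)} = \left(4 + H\right) \left(6 + H\right)$ ($l{\left(H \right)} = \left(H + 6\right) \left(H + 4\right) = \left(6 + H\right) \left(4 + H\right) = \left(4 + H\right) \left(6 + H\right)$)
$D{\left(a,U \right)} = - \frac{22}{3} - \frac{10 U}{3} - \frac{U^{2}}{3}$ ($D{\left(a,U \right)} = \frac{2}{3} - \frac{24 + U^{2} + 10 U}{3} = \frac{2}{3} - \left(8 + \frac{U^{2}}{3} + \frac{10 U}{3}\right) = - \frac{22}{3} - \frac{10 U}{3} - \frac{U^{2}}{3}$)
$\left(\left(\left(\frac{15}{-15} - \frac{8}{D{\left(- \frac{5}{-2} - 3,-2 \right)}}\right) + 38\right) + 133\right)^{2} = \left(\left(\left(\frac{15}{-15} - \frac{8}{- \frac{22}{3} - - \frac{20}{3} - \frac{\left(-2\right)^{2}}{3}}\right) + 38\right) + 133\right)^{2} = \left(\left(\left(15 \left(- \frac{1}{15}\right) - \frac{8}{- \frac{22}{3} + \frac{20}{3} - \frac{4}{3}}\right) + 38\right) + 133\right)^{2} = \left(\left(\left(-1 - \frac{8}{- \frac{22}{3} + \frac{20}{3} - \frac{4}{3}}\right) + 38\right) + 133\right)^{2} = \left(\left(\left(-1 - \frac{8}{-2}\right) + 38\right) + 133\right)^{2} = \left(\left(\left(-1 - -4\right) + 38\right) + 133\right)^{2} = \left(\left(\left(-1 + 4\right) + 38\right) + 133\right)^{2} = \left(\left(3 + 38\right) + 133\right)^{2} = \left(41 + 133\right)^{2} = 174^{2} = 30276$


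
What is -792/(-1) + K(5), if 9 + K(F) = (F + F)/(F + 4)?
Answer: 7057/9 ≈ 784.11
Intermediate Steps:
K(F) = -9 + 2*F/(4 + F) (K(F) = -9 + (F + F)/(F + 4) = -9 + (2*F)/(4 + F) = -9 + 2*F/(4 + F))
-792/(-1) + K(5) = -792/(-1) + (-36 - 7*5)/(4 + 5) = -792*(-1) + (-36 - 35)/9 = -18*(-44) + (⅑)*(-71) = 792 - 71/9 = 7057/9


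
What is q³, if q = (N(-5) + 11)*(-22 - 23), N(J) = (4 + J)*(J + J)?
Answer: -843908625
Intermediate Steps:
N(J) = 2*J*(4 + J) (N(J) = (4 + J)*(2*J) = 2*J*(4 + J))
q = -945 (q = (2*(-5)*(4 - 5) + 11)*(-22 - 23) = (2*(-5)*(-1) + 11)*(-45) = (10 + 11)*(-45) = 21*(-45) = -945)
q³ = (-945)³ = -843908625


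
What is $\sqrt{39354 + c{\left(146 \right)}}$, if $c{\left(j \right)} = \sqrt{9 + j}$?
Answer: $\sqrt{39354 + \sqrt{155}} \approx 198.41$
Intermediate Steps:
$\sqrt{39354 + c{\left(146 \right)}} = \sqrt{39354 + \sqrt{9 + 146}} = \sqrt{39354 + \sqrt{155}}$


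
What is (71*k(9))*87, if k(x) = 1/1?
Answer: 6177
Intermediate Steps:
k(x) = 1
(71*k(9))*87 = (71*1)*87 = 71*87 = 6177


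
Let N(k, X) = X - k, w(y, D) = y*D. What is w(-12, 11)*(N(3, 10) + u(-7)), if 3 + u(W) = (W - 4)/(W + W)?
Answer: -4422/7 ≈ -631.71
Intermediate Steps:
u(W) = -3 + (-4 + W)/(2*W) (u(W) = -3 + (W - 4)/(W + W) = -3 + (-4 + W)/((2*W)) = -3 + (-4 + W)*(1/(2*W)) = -3 + (-4 + W)/(2*W))
w(y, D) = D*y
w(-12, 11)*(N(3, 10) + u(-7)) = (11*(-12))*((10 - 1*3) + (-5/2 - 2/(-7))) = -132*((10 - 3) + (-5/2 - 2*(-⅐))) = -132*(7 + (-5/2 + 2/7)) = -132*(7 - 31/14) = -132*67/14 = -4422/7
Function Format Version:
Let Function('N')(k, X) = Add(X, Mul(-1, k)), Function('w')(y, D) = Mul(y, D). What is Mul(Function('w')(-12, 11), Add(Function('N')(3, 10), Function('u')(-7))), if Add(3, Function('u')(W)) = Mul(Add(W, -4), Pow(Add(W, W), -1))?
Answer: Rational(-4422, 7) ≈ -631.71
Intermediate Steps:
Function('u')(W) = Add(-3, Mul(Rational(1, 2), Pow(W, -1), Add(-4, W))) (Function('u')(W) = Add(-3, Mul(Add(W, -4), Pow(Add(W, W), -1))) = Add(-3, Mul(Add(-4, W), Pow(Mul(2, W), -1))) = Add(-3, Mul(Add(-4, W), Mul(Rational(1, 2), Pow(W, -1)))) = Add(-3, Mul(Rational(1, 2), Pow(W, -1), Add(-4, W))))
Function('w')(y, D) = Mul(D, y)
Mul(Function('w')(-12, 11), Add(Function('N')(3, 10), Function('u')(-7))) = Mul(Mul(11, -12), Add(Add(10, Mul(-1, 3)), Add(Rational(-5, 2), Mul(-2, Pow(-7, -1))))) = Mul(-132, Add(Add(10, -3), Add(Rational(-5, 2), Mul(-2, Rational(-1, 7))))) = Mul(-132, Add(7, Add(Rational(-5, 2), Rational(2, 7)))) = Mul(-132, Add(7, Rational(-31, 14))) = Mul(-132, Rational(67, 14)) = Rational(-4422, 7)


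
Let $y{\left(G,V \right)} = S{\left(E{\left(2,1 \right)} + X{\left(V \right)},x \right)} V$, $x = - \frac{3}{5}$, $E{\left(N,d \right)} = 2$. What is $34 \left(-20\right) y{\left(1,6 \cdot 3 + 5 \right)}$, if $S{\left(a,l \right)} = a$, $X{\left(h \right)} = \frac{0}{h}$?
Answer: $-31280$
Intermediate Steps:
$x = - \frac{3}{5}$ ($x = \left(-3\right) \frac{1}{5} = - \frac{3}{5} \approx -0.6$)
$X{\left(h \right)} = 0$
$y{\left(G,V \right)} = 2 V$ ($y{\left(G,V \right)} = \left(2 + 0\right) V = 2 V$)
$34 \left(-20\right) y{\left(1,6 \cdot 3 + 5 \right)} = 34 \left(-20\right) 2 \left(6 \cdot 3 + 5\right) = - 680 \cdot 2 \left(18 + 5\right) = - 680 \cdot 2 \cdot 23 = \left(-680\right) 46 = -31280$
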